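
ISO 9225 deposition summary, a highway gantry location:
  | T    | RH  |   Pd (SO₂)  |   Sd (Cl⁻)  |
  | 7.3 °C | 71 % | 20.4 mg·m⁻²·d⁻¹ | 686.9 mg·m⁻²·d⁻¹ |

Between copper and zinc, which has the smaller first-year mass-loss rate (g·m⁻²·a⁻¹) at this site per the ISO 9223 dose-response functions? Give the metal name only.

copper

copper: temperature factor f = +0.126·(-2.7) = -0.3402
  SO₂ term: 0.0053·20.4^0.26·exp(0.059·71-0.3402) = 0.5449
  Sd branch = 0.01025·Sd^0.27·e^(0.036·RH+0.049·T) = 1.102 μm/a
  r_corr = 0.5449 + 1.102 = 1.647 μm/a
  mass loss = 1.647 μm/a × 8.96 g/cm³ = 14.75 g·m⁻²·a⁻¹
zinc: T≤10 °C ⇒ hinge +0.038·(7.3−10) = -0.1026
  Pd branch = 0.0129·Pd^0.44·e^(0.046·RH+f) = 1.15 μm/a
  Cl⁻ term: 0.0175·686.9^0.57·exp(0.008·71+0.085·7.3) = 2.378
  r_corr = 1.15 + 2.378 = 3.528 μm/a
  mass loss = 3.528 μm/a × 7.14 g/cm³ = 25.19 g·m⁻²·a⁻¹
Ordering by g·m⁻²·a⁻¹: zinc (25.2) > copper (14.8)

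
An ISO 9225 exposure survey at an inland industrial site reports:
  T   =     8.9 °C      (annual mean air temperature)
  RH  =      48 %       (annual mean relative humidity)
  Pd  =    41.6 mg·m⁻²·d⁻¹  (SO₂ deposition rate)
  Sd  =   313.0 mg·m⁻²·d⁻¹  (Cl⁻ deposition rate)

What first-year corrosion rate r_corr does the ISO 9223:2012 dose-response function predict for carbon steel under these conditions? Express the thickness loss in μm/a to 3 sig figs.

r_corr = 52.3 μm/a

carbon steel: temperature factor f = +0.150·(-1.1) = -0.1650
  sulphur-dioxide contribution → 27.24 μm/a
  chloride contribution → 25.02 μm/a
  ⇒ r_corr(carbon steel) = 52.26 μm/a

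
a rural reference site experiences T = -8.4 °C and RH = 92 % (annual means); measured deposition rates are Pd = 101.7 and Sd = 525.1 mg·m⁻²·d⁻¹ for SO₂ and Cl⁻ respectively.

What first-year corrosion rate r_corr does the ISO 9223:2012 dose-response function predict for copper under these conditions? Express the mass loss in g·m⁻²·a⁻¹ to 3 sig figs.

copper: f(T) = +0.126·(T−10) [T≤10 °C] = -2.3184
  SO₂ term: 0.0053·101.7^0.26·exp(0.059·92-2.3184) = 0.3951
  Cl⁻ term: 0.01025·525.1^0.27·exp(0.036·92+0.049·-8.4) = 1.011
  r_corr = 0.3951 + 1.011 = 1.406 μm/a
Convert to mass loss: 1.406 μm/a × 8.96 g/cm³ = 12.6 g·m⁻²·a⁻¹

r_corr = 12.6 g·m⁻²·a⁻¹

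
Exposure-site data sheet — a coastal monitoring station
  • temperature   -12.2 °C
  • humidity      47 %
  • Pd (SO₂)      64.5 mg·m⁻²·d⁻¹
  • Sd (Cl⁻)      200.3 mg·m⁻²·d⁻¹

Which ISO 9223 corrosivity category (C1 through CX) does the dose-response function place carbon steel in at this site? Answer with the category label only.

C2

carbon steel: T≤10 °C ⇒ hinge +0.150·(-12.2−10) = -3.3300
  SO₂ term: 1.77·64.5^0.52·exp(0.02·47-3.3300) = 1.416
  Cl⁻ term: 0.102·200.3^0.62·exp(0.033·47+0.04·-12.2) = 7.894
  r_corr = 1.416 + 7.894 = 9.31 μm/a
Category bounds: 1.3…25 μm/a bracket r_corr ⇒ C2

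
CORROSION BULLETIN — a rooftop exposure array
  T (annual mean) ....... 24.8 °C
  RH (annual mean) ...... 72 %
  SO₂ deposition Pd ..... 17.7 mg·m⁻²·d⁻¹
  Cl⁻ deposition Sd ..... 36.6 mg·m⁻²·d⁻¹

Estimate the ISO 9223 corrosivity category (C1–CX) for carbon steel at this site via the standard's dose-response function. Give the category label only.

carbon steel: T>10 °C ⇒ hinge -0.054·(24.8−10) = -0.7992
  sulphur-dioxide contribution → 14.97 μm/a
  chloride contribution → 27.58 μm/a
  total first-year rate 42.55 μm/a
42.6 μm/a falls in (25, 50] for carbon steel → category C3

C3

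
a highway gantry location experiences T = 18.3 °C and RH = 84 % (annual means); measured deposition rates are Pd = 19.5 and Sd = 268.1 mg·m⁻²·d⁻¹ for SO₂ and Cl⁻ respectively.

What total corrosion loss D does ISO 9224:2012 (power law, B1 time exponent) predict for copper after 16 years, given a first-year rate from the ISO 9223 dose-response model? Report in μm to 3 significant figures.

D(16) = 20.2 μm

copper: f(T) = -0.080·(T−10) [T>10 °C] = -0.6640
  SO₂ term: 0.0053·19.5^0.26·exp(0.059·84-0.6640) = 0.8388
  Cl⁻ term: 0.01025·268.1^0.27·exp(0.036·84+0.049·18.3) = 2.339
  r_corr = 0.8388 + 2.339 = 3.178 μm/a
Long-term exponent b (ISO 9224 Table 2, B1) = 0.667
  D(16) = 3.178 × 16^0.667 = 3.178 × 6.355 = 20.2 μm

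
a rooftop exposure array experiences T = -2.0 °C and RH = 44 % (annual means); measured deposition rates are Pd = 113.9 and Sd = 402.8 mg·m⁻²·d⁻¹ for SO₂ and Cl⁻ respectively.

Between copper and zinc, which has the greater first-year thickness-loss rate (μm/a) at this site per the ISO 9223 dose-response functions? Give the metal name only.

zinc

copper: f(T) = +0.126·(T−10) [T≤10 °C] = -1.5120
  sulphur-dioxide contribution → 0.05367 μm/a
  chloride contribution → 0.2288 μm/a
  total first-year rate 0.2825 μm/a
zinc: temperature factor f = +0.038·(-12.0) = -0.4560
  sulphur-dioxide contribution → 0.4971 μm/a
  chloride contribution → 0.6412 μm/a
  total first-year rate 1.138 μm/a
Ordering by μm/a: zinc (1.14) > copper (0.282)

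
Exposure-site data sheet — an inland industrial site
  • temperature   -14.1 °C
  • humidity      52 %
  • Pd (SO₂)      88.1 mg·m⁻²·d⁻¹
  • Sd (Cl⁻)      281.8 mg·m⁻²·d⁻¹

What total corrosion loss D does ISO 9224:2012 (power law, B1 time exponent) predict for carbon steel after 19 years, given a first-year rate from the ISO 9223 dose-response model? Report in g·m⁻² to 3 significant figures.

D(19) = 441 g·m⁻²

carbon steel: temperature factor f = +0.150·(-24.1) = -3.6150
  SO₂ term: 1.77·88.1^0.52·exp(0.02·52-3.6150) = 1.384
  Cl⁻ term: 0.102·281.8^0.62·exp(0.033·52+0.04·-14.1) = 10.66
  sum: 1.384 + 10.66 → r_corr = 12.05 μm/a
Long-term exponent b (ISO 9224 Table 2, B1) = 0.523
  D(19) = 12.05 × 19^0.523 = 12.05 × 4.664 = 56.19 μm
  Mass loss = 56.19 μm × 7.85 g/cm³ = 441.1 g·m⁻²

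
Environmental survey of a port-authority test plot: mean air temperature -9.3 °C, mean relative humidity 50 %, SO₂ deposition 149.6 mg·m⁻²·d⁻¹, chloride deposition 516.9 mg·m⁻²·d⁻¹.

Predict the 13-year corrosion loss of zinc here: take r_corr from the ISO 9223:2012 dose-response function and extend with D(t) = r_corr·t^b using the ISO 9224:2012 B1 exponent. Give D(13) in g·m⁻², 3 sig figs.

zinc: temperature factor f = +0.038·(-19.3) = -0.7334
  sulphur-dioxide contribution → 0.5597 μm/a
  chloride contribution → 0.417 μm/a
  ⇒ r_corr(zinc) = 0.9766 μm/a
ISO 9224: D(t) = r_corr · t^b with b = 0.813 (zinc, B1)
  D(13) = 0.9766 × 13^0.813 = 0.9766 × 8.047 = 7.859 μm
  Mass loss = 7.859 μm × 7.14 g/cm³ = 56.11 g·m⁻²

D(13) = 56.1 g·m⁻²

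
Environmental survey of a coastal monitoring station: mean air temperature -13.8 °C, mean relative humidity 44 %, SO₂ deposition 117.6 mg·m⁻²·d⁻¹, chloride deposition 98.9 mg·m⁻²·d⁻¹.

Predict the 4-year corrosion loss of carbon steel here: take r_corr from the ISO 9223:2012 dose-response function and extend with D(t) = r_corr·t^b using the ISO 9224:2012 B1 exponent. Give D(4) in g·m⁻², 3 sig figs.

D(4) = 93.4 g·m⁻²

carbon steel: T≤10 °C ⇒ hinge +0.150·(-13.8−10) = -3.5700
  Pd branch = 1.77·Pd^0.52·e^(0.02·RH+f) = 1.433 μm/a
  Sd branch = 0.102·Sd^0.62·e^(0.033·RH+0.04·T) = 4.33 μm/a
  sum: 1.433 + 4.33 → r_corr = 5.763 μm/a
ISO 9224: D(t) = r_corr · t^b with b = 0.523 (carbon steel, B1)
  D(4) = 5.763 × 4^0.523 = 5.763 × 2.065 = 11.9 μm
  Mass loss = 11.9 μm × 7.85 g/cm³ = 93.41 g·m⁻²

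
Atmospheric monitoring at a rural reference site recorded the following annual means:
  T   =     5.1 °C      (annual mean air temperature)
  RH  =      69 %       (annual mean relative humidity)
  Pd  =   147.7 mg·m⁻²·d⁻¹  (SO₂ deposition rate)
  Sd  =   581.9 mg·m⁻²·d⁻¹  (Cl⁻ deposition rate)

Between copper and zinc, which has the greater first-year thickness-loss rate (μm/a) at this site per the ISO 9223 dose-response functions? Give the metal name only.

copper: temperature factor f = +0.126·(-4.9) = -0.6174
  sulphur-dioxide contribution → 0.614 μm/a
  chloride contribution → 0.8801 μm/a
  ⇒ r_corr(copper) = 1.494 μm/a
zinc: T≤10 °C ⇒ hinge +0.038·(5.1−10) = -0.1862
  sulphur-dioxide contribution → 2.305 μm/a
  chloride contribution → 1.766 μm/a
  total first-year rate 4.071 μm/a
Ordering by μm/a: zinc (4.07) > copper (1.49)

zinc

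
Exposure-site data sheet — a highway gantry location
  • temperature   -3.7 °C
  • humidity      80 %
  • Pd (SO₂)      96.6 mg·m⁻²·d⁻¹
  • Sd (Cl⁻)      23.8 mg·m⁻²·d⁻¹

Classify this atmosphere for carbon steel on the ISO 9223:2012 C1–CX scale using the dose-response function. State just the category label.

carbon steel: T≤10 °C ⇒ hinge +0.150·(-3.7−10) = -2.0550
  SO₂ term: 1.77·96.6^0.52·exp(0.02·80-2.0550) = 12.09
  Cl⁻ term: 0.102·23.8^0.62·exp(0.033·80+0.04·-3.7) = 8.797
  sum: 12.09 + 8.797 → r_corr = 20.89 μm/a
Category bounds: 1.3…25 μm/a bracket r_corr ⇒ C2

C2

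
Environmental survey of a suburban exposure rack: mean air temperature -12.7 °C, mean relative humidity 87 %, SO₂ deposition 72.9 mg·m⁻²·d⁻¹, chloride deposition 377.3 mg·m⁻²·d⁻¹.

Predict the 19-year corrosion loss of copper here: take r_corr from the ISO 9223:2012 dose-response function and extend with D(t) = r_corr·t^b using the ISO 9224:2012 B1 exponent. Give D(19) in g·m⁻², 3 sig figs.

D(19) = 50.0 g·m⁻²

copper: f(T) = +0.126·(T−10) [T≤10 °C] = -2.8602
  Pd branch = 0.0053·Pd^0.26·e^(0.059·RH+f) = 0.1569 μm/a
  Sd branch = 0.01025·Sd^0.27·e^(0.036·RH+0.049·T) = 0.6257 μm/a
  r_corr = 0.1569 + 0.6257 = 0.7826 μm/a
Power-law: D(19) = r_corr · 19^0.667
  D(19) = 0.7826 × 19^0.667 = 0.7826 × 7.127 = 5.578 μm
  Mass loss = 5.578 μm × 8.96 g/cm³ = 49.98 g·m⁻²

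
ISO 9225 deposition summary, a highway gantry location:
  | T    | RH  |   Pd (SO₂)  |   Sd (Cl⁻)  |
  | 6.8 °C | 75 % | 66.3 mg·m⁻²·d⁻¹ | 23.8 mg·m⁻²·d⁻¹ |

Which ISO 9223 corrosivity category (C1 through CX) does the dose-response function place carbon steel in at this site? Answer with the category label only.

carbon steel: temperature factor f = +0.150·(-3.2) = -0.4800
  SO₂ term: 1.77·66.3^0.52·exp(0.02·75-0.4800) = 43.47
  Cl⁻ term: 0.102·23.8^0.62·exp(0.033·75+0.04·6.8) = 11.35
  r_corr = 43.47 + 11.35 = 54.82 μm/a
Category bounds: 50…80 μm/a bracket r_corr ⇒ C4

C4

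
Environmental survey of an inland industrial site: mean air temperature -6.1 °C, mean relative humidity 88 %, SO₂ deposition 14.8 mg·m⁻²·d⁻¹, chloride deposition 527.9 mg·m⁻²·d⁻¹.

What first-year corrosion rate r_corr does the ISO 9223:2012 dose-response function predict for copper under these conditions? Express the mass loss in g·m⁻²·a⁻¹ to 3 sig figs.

r_corr = 11.1 g·m⁻²·a⁻¹

copper: temperature factor f = +0.126·(-16.1) = -2.0286
  sulphur-dioxide contribution → 0.2526 μm/a
  chloride contribution → 0.9814 μm/a
  ⇒ r_corr(copper) = 1.234 μm/a
Convert to mass loss: 1.234 μm/a × 8.96 g/cm³ = 11.06 g·m⁻²·a⁻¹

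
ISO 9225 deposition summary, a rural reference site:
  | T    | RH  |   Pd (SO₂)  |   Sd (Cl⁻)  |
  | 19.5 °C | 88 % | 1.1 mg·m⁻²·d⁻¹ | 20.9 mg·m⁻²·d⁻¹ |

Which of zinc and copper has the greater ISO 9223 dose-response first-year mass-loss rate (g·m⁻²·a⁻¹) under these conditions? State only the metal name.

zinc: f(T) = -0.071·(T−10) [T>10 °C] = -0.6745
  SO₂ term: 0.0129·1.1^0.44·exp(0.046·88-0.6745) = 0.3925
  Sd branch = 0.0175·Sd^0.57·e^(0.008·RH+0.085·T) = 1.05 μm/a
  sum: 0.3925 + 1.05 → r_corr = 1.442 μm/a
  mass loss = 1.442 μm/a × 7.14 g/cm³ = 10.3 g·m⁻²·a⁻¹
copper: f(T) = -0.080·(T−10) [T>10 °C] = -0.7600
  SO₂ term: 0.0053·1.1^0.26·exp(0.059·88-0.7600) = 0.4569
  Cl⁻ term: 0.01025·20.9^0.27·exp(0.036·88+0.049·19.5) = 1.439
  sum: 0.4569 + 1.439 → r_corr = 1.896 μm/a
  mass loss = 1.896 μm/a × 8.96 g/cm³ = 16.98 g·m⁻²·a⁻¹
Ordering by g·m⁻²·a⁻¹: copper (17) > zinc (10.3)

copper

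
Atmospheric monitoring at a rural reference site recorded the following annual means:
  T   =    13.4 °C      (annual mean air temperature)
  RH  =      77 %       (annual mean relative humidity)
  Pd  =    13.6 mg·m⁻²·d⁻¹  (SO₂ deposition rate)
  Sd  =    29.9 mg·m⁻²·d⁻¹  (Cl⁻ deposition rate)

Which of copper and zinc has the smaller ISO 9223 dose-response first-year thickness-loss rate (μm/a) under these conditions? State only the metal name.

copper

copper: f(T) = -0.080·(T−10) [T>10 °C] = -0.2720
  Pd branch = 0.0053·Pd^0.26·e^(0.059·RH+f) = 0.7479 μm/a
  Sd branch = 0.01025·Sd^0.27·e^(0.036·RH+0.049·T) = 0.791 μm/a
  r_corr = 0.7479 + 0.791 = 1.539 μm/a
zinc: f(T) = -0.071·(T−10) [T>10 °C] = -0.2414
  SO₂ term: 0.0129·13.6^0.44·exp(0.046·77-0.2414) = 1.104
  Sd branch = 0.0175·Sd^0.57·e^(0.008·RH+0.085·T) = 0.702 μm/a
  sum: 1.104 + 0.702 → r_corr = 1.806 μm/a
Ordering by μm/a: zinc (1.81) > copper (1.54)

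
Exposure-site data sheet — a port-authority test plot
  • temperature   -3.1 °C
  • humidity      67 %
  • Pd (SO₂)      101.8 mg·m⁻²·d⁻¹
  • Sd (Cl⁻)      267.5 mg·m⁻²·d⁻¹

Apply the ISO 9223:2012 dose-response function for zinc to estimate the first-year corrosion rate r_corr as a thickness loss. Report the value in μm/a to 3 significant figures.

r_corr = 1.86 μm/a

zinc: f(T) = +0.038·(T−10) [T≤10 °C] = -0.4978
  SO₂ term: 0.0129·101.8^0.44·exp(0.046·67-0.4978) = 1.307
  Cl⁻ term: 0.0175·267.5^0.57·exp(0.008·67+0.085·-3.1) = 0.5559
  sum: 1.307 + 0.5559 → r_corr = 1.863 μm/a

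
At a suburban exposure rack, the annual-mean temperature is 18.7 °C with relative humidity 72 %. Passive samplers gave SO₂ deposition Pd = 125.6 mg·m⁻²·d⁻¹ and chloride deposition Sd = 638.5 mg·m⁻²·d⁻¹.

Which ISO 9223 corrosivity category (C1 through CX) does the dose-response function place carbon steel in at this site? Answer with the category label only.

carbon steel: temperature factor f = -0.054·(8.7) = -0.4698
  Pd branch = 1.77·Pd^0.52·e^(0.02·RH+f) = 57.65 μm/a
  Sd branch = 0.102·Sd^0.62·e^(0.033·RH+0.04·T) = 127.2 μm/a
  sum: 57.65 + 127.2 → r_corr = 184.9 μm/a
Category bounds: 80…200 μm/a bracket r_corr ⇒ C5

C5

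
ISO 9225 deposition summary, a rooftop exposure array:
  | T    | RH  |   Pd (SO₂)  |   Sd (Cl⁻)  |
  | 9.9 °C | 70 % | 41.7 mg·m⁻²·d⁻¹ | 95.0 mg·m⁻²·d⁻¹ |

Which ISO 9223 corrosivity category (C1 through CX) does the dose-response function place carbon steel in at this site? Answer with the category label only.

carbon steel: temperature factor f = +0.150·(-0.1) = -0.0150
  Pd branch = 1.77·Pd^0.52·e^(0.02·RH+f) = 49.2 μm/a
  Cl⁻ term: 0.102·95.0^0.62·exp(0.033·70+0.04·9.9) = 25.7
  r_corr = 49.2 + 25.7 = 74.9 μm/a
74.9 μm/a falls in (50, 80] for carbon steel → category C4

C4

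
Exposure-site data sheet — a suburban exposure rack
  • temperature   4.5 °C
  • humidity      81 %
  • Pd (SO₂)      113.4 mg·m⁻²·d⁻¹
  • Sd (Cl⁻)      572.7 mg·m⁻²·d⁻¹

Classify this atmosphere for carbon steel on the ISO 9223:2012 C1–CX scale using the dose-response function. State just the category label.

C5

carbon steel: T≤10 °C ⇒ hinge +0.150·(4.5−10) = -0.8250
  SO₂ term: 1.77·113.4^0.52·exp(0.02·81-0.8250) = 45.88
  Cl⁻ term: 0.102·572.7^0.62·exp(0.033·81+0.04·4.5) = 90.69
  r_corr = 45.88 + 90.69 = 136.6 μm/a
ISO 9223 Table 2 (carbon steel): 80 < 137 ≤ 200 μm/a ⇒ C5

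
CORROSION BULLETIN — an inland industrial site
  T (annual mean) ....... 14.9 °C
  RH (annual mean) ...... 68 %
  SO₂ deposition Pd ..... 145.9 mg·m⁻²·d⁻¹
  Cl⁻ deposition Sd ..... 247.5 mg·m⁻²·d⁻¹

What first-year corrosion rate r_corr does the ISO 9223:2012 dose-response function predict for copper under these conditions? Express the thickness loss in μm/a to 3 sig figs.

r_corr = 1.81 μm/a

copper: f(T) = -0.080·(T−10) [T>10 °C] = -0.3920
  Pd branch = 0.0053·Pd^0.26·e^(0.059·RH+f) = 0.7229 μm/a
  Sd branch = 0.01025·Sd^0.27·e^(0.036·RH+0.049·T) = 1.089 μm/a
  r_corr = 0.7229 + 1.089 = 1.812 μm/a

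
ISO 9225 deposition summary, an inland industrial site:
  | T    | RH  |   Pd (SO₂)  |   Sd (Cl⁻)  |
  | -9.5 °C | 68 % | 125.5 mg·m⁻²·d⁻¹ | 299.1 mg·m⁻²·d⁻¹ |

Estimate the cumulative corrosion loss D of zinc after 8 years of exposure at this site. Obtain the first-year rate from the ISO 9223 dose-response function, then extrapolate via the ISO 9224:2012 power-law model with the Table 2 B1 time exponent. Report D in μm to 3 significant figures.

zinc: f(T) = +0.038·(T−10) [T≤10 °C] = -0.7410
  sulphur-dioxide contribution → 1.177 μm/a
  chloride contribution → 0.3466 μm/a
  ⇒ r_corr(zinc) = 1.523 μm/a
Long-term exponent b (ISO 9224 Table 2, B1) = 0.813
  D(8) = 1.523 × 8^0.813 = 1.523 × 5.423 = 8.26 μm

D(8) = 8.26 μm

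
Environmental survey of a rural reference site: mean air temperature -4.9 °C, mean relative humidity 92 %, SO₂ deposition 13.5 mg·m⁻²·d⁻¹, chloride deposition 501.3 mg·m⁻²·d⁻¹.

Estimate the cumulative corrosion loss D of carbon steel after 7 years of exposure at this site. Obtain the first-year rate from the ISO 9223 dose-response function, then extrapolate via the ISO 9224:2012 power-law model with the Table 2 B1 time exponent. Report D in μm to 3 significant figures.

D(7) = 241 μm

carbon steel: f(T) = +0.150·(T−10) [T≤10 °C] = -2.2350
  sulphur-dioxide contribution → 4.615 μm/a
  chloride contribution → 82.42 μm/a
  total first-year rate 87.04 μm/a
Long-term exponent b (ISO 9224 Table 2, B1) = 0.523
  D(7) = 87.04 × 7^0.523 = 87.04 × 2.767 = 240.8 μm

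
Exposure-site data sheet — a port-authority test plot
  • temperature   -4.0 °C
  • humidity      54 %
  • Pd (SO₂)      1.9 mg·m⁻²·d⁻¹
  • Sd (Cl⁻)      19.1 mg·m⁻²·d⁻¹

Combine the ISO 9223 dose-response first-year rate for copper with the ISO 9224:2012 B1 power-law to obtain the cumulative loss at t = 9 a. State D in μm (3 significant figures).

copper: f(T) = +0.126·(T−10) [T≤10 °C] = -1.7640
  sulphur-dioxide contribution → 0.02596 μm/a
  chloride contribution → 0.1305 μm/a
  total first-year rate 0.1565 μm/a
Long-term exponent b (ISO 9224 Table 2, B1) = 0.667
  D(9) = 0.1565 × 9^0.667 = 0.1565 × 4.33 = 0.6776 μm

D(9) = 0.678 μm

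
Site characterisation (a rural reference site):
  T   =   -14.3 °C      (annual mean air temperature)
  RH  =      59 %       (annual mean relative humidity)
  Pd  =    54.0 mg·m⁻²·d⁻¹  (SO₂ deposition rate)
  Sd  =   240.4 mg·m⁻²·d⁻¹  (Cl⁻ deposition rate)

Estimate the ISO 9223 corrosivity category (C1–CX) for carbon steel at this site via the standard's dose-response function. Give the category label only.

carbon steel: temperature factor f = +0.150·(-24.3) = -3.6450
  sulphur-dioxide contribution → 1.198 μm/a
  chloride contribution → 12.08 μm/a
  ⇒ r_corr(carbon steel) = 13.27 μm/a
ISO 9223 Table 2 (carbon steel): 1.3 < 13.3 ≤ 25 μm/a ⇒ C2

C2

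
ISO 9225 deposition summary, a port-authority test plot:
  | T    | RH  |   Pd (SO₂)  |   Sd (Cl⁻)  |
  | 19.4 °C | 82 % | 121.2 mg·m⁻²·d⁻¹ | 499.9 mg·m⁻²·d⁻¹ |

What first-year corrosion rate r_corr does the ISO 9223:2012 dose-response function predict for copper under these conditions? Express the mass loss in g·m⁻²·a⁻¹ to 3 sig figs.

copper: temperature factor f = -0.080·(9.4) = -0.7520
  sulphur-dioxide contribution → 1.098 μm/a
  chloride contribution → 2.718 μm/a
  total first-year rate 3.816 μm/a
Convert to mass loss: 3.816 μm/a × 8.96 g/cm³ = 34.19 g·m⁻²·a⁻¹

r_corr = 34.2 g·m⁻²·a⁻¹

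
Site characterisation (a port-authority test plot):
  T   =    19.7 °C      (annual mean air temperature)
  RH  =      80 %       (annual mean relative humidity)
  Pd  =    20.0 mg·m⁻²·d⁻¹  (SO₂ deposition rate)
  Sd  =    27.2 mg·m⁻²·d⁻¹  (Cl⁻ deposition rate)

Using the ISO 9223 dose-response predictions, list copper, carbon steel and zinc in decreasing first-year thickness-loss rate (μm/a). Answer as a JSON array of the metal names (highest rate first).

["carbon steel", "zinc", "copper"]

copper: f(T) = -0.080·(T−10) [T>10 °C] = -0.7760
  SO₂ term: 0.0053·20.0^0.26·exp(0.059·80-0.7760) = 0.5962
  Sd branch = 0.01025·Sd^0.27·e^(0.036·RH+0.049·T) = 1.17 μm/a
  r_corr = 0.5962 + 1.17 = 1.766 μm/a
carbon steel: T>10 °C ⇒ hinge -0.054·(19.7−10) = -0.5238
  Pd branch = 1.77·Pd^0.52·e^(0.02·RH+f) = 24.65 μm/a
  Sd branch = 0.102·Sd^0.62·e^(0.033·RH+0.04·T) = 24.37 μm/a
  sum: 24.65 + 24.37 → r_corr = 49.02 μm/a
zinc: T>10 °C ⇒ hinge -0.071·(19.7−10) = -0.6887
  SO₂ term: 0.0129·20.0^0.44·exp(0.046·80-0.6887) = 0.9597
  Sd branch = 0.0175·Sd^0.57·e^(0.008·RH+0.085·T) = 1.164 μm/a
  sum: 0.9597 + 1.164 → r_corr = 2.124 μm/a
Ordering by μm/a: carbon steel (49) > zinc (2.12) > copper (1.77)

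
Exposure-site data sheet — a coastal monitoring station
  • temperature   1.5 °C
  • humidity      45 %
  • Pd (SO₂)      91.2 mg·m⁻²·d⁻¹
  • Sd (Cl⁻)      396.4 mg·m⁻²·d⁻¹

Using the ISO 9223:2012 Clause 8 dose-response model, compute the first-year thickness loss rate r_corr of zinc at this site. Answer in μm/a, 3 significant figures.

r_corr = 1.40 μm/a

zinc: f(T) = +0.038·(T−10) [T≤10 °C] = -0.3230
  Pd branch = 0.0129·Pd^0.44·e^(0.046·RH+f) = 0.5391 μm/a
  Cl⁻ term: 0.0175·396.4^0.57·exp(0.008·45+0.085·1.5) = 0.8624
  sum: 0.5391 + 0.8624 → r_corr = 1.402 μm/a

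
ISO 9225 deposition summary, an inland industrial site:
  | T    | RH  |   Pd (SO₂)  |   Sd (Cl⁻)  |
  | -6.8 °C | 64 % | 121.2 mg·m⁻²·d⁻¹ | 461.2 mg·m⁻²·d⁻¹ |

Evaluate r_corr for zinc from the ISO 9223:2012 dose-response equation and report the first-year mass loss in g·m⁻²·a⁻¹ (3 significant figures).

zinc: T≤10 °C ⇒ hinge +0.038·(-6.8−10) = -0.6384
  sulphur-dioxide contribution → 1.068 μm/a
  chloride contribution → 0.5405 μm/a
  ⇒ r_corr(zinc) = 1.609 μm/a
Convert to mass loss: 1.609 μm/a × 7.14 g/cm³ = 11.49 g·m⁻²·a⁻¹

r_corr = 11.5 g·m⁻²·a⁻¹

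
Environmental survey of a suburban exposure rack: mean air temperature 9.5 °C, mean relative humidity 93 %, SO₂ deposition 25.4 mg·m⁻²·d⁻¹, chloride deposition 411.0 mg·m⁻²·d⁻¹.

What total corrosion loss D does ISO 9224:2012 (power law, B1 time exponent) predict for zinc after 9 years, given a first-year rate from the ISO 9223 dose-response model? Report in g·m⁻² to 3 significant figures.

D(9) = 270 g·m⁻²

zinc: temperature factor f = +0.038·(-0.5) = -0.0190
  Pd branch = 0.0129·Pd^0.44·e^(0.046·RH+f) = 3.788 μm/a
  Sd branch = 0.0175·Sd^0.57·e^(0.008·RH+0.085·T) = 2.551 μm/a
  r_corr = 3.788 + 2.551 = 6.339 μm/a
ISO 9224: D(t) = r_corr · t^b with b = 0.813 (zinc, B1)
  D(9) = 6.339 × 9^0.813 = 6.339 × 5.968 = 37.83 μm
  Mass loss = 37.83 μm × 7.14 g/cm³ = 270.1 g·m⁻²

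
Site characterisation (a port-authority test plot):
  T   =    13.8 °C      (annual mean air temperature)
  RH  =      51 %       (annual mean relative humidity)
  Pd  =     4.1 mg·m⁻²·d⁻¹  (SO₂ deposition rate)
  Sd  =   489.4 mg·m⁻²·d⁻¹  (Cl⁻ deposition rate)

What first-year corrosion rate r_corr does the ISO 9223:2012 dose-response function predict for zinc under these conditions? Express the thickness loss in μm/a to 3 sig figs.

r_corr = 3.09 μm/a

zinc: f(T) = -0.071·(T−10) [T>10 °C] = -0.2698
  Pd branch = 0.0129·Pd^0.44·e^(0.046·RH+f) = 0.1914 μm/a
  Sd branch = 0.0175·Sd^0.57·e^(0.008·RH+0.085·T) = 2.902 μm/a
  sum: 0.1914 + 2.902 → r_corr = 3.094 μm/a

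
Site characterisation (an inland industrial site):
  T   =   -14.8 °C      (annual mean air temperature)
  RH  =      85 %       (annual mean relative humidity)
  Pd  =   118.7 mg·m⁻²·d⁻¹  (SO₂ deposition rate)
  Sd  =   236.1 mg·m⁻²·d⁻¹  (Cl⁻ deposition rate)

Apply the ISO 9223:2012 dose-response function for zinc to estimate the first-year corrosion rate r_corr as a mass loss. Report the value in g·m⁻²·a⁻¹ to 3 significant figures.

r_corr = 16.2 g·m⁻²·a⁻¹

zinc: f(T) = +0.038·(T−10) [T≤10 °C] = -0.9424
  Pd branch = 0.0129·Pd^0.44·e^(0.046·RH+f) = 2.052 μm/a
  Sd branch = 0.0175·Sd^0.57·e^(0.008·RH+0.085·T) = 0.2211 μm/a
  r_corr = 2.052 + 0.2211 = 2.273 μm/a
Convert to mass loss: 2.273 μm/a × 7.14 g/cm³ = 16.23 g·m⁻²·a⁻¹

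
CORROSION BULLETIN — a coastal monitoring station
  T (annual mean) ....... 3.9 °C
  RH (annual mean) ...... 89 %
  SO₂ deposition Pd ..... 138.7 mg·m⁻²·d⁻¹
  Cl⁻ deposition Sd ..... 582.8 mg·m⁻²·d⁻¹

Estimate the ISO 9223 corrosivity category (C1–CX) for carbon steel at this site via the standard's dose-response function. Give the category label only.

carbon steel: T≤10 °C ⇒ hinge +0.150·(3.9−10) = -0.9150
  SO₂ term: 1.77·138.7^0.52·exp(0.02·89-0.9150) = 54.64
  Cl⁻ term: 0.102·582.8^0.62·exp(0.033·89+0.04·3.9) = 116.5
  sum: 54.64 + 116.5 → r_corr = 171.2 μm/a
ISO 9223 Table 2 (carbon steel): 80 < 171 ≤ 200 μm/a ⇒ C5

C5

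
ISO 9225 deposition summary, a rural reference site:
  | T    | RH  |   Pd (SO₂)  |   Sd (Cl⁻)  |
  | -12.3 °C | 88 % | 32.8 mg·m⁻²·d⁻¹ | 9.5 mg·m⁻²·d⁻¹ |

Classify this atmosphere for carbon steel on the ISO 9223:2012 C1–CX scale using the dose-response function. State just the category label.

carbon steel: T≤10 °C ⇒ hinge +0.150·(-12.3−10) = -3.3450
  Pd branch = 1.77·Pd^0.52·e^(0.02·RH+f) = 2.228 μm/a
  Sd branch = 0.102·Sd^0.62·e^(0.033·RH+0.04·T) = 4.595 μm/a
  r_corr = 2.228 + 4.595 = 6.823 μm/a
ISO 9223 Table 2 (carbon steel): 1.3 < 6.82 ≤ 25 μm/a ⇒ C2

C2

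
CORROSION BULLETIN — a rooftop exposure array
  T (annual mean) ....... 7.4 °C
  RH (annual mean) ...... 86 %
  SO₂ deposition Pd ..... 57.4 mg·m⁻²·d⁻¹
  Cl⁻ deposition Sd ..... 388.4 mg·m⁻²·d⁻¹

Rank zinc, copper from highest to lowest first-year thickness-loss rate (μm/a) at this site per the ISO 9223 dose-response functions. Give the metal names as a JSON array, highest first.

["zinc", "copper"]

zinc: f(T) = +0.038·(T−10) [T≤10 °C] = -0.0988
  sulphur-dioxide contribution → 3.628 μm/a
  chloride contribution → 1.954 μm/a
  ⇒ r_corr(zinc) = 5.582 μm/a
copper: T≤10 °C ⇒ hinge +0.126·(7.4−10) = -0.3276
  sulphur-dioxide contribution → 1.75 μm/a
  chloride contribution → 1.629 μm/a
  ⇒ r_corr(copper) = 3.378 μm/a
Ordering by μm/a: zinc (5.58) > copper (3.38)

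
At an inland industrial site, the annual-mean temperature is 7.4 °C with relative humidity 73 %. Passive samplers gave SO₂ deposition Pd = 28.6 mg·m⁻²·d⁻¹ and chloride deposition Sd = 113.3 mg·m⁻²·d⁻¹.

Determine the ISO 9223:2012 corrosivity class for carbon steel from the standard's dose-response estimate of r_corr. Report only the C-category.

carbon steel: T≤10 °C ⇒ hinge +0.150·(7.4−10) = -0.3900
  Pd branch = 1.77·Pd^0.52·e^(0.02·RH+f) = 29.51 μm/a
  Sd branch = 0.102·Sd^0.62·e^(0.033·RH+0.04·T) = 28.64 μm/a
  r_corr = 29.51 + 28.64 = 58.15 μm/a
58.2 μm/a falls in (50, 80] for carbon steel → category C4

C4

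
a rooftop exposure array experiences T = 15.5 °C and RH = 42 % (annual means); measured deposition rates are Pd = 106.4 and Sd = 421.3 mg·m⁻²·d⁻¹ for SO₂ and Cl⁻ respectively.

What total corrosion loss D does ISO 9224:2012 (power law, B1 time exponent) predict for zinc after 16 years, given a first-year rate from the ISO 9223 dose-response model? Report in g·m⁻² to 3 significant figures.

D(16) = 227 g·m⁻²

zinc: T>10 °C ⇒ hinge -0.071·(15.5−10) = -0.3905
  SO₂ term: 0.0129·106.4^0.44·exp(0.046·42-0.3905) = 0.4698
  Sd branch = 0.0175·Sd^0.57·e^(0.008·RH+0.085·T) = 2.865 μm/a
  r_corr = 0.4698 + 2.865 = 3.335 μm/a
ISO 9224: D(t) = r_corr · t^b with b = 0.813 (zinc, B1)
  D(16) = 3.335 × 16^0.813 = 3.335 × 9.527 = 31.77 μm
  Mass loss = 31.77 μm × 7.14 g/cm³ = 226.9 g·m⁻²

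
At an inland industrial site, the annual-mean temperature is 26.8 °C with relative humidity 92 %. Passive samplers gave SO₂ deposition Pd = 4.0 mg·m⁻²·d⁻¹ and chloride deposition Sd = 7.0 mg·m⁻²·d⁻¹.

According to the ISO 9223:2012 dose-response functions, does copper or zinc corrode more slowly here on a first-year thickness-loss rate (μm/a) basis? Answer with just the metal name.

zinc

copper: f(T) = -0.080·(T−10) [T>10 °C] = -1.3440
  SO₂ term: 0.0053·4.0^0.26·exp(0.059·92-1.3440) = 0.4513
  Sd branch = 0.01025·Sd^0.27·e^(0.036·RH+0.049·T) = 1.768 μm/a
  r_corr = 0.4513 + 1.768 = 2.22 μm/a
zinc: temperature factor f = -0.071·(16.8) = -1.1928
  SO₂ term: 0.0129·4.0^0.44·exp(0.046·92-1.1928) = 0.4959
  Sd branch = 0.0175·Sd^0.57·e^(0.008·RH+0.085·T) = 1.081 μm/a
  r_corr = 0.4959 + 1.081 = 1.577 μm/a
Ordering by μm/a: copper (2.22) > zinc (1.58)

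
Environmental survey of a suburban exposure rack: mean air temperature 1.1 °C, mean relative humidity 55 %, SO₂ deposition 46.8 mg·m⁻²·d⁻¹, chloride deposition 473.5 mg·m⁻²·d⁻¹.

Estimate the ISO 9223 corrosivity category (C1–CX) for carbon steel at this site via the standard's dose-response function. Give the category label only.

C3

carbon steel: f(T) = +0.150·(T−10) [T≤10 °C] = -1.3350
  sulphur-dioxide contribution → 10.34 μm/a
  chloride contribution → 29.83 μm/a
  total first-year rate 40.17 μm/a
ISO 9223 Table 2 (carbon steel): 25 < 40.2 ≤ 50 μm/a ⇒ C3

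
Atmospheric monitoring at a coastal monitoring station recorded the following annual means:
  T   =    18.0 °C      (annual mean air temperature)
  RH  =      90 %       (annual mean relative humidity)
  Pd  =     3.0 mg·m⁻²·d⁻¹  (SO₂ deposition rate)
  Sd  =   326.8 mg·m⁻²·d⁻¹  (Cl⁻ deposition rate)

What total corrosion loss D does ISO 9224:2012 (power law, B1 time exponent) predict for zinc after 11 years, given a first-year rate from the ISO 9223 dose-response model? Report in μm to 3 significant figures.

D(11) = 36.9 μm

zinc: T>10 °C ⇒ hinge -0.071·(18.0−10) = -0.5680
  Pd branch = 0.0129·Pd^0.44·e^(0.046·RH+f) = 0.7444 μm/a
  Sd branch = 0.0175·Sd^0.57·e^(0.008·RH+0.085·T) = 4.501 μm/a
  sum: 0.7444 + 4.501 → r_corr = 5.246 μm/a
Long-term exponent b (ISO 9224 Table 2, B1) = 0.813
  D(11) = 5.246 × 11^0.813 = 5.246 × 7.025 = 36.85 μm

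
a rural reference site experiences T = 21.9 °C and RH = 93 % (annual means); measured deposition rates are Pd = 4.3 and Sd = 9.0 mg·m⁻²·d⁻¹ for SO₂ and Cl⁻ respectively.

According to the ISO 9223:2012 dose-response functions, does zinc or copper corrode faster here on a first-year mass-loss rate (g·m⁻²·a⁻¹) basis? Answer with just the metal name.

copper

zinc: T>10 °C ⇒ hinge -0.071·(21.9−10) = -0.8449
  Pd branch = 0.0129·Pd^0.44·e^(0.046·RH+f) = 0.7591 μm/a
  Sd branch = 0.0175·Sd^0.57·e^(0.008·RH+0.085·T) = 0.8289 μm/a
  sum: 0.7591 + 0.8289 → r_corr = 1.588 μm/a
  mass loss = 1.588 μm/a × 7.14 g/cm³ = 11.34 g·m⁻²·a⁻¹
copper: f(T) = -0.080·(T−10) [T>10 °C] = -0.9520
  Pd branch = 0.0053·Pd^0.26·e^(0.059·RH+f) = 0.7219 μm/a
  Cl⁻ term: 0.01025·9.0^0.27·exp(0.036·93+0.049·21.9) = 1.543
  r_corr = 0.7219 + 1.543 = 2.265 μm/a
  mass loss = 2.265 μm/a × 8.96 g/cm³ = 20.3 g·m⁻²·a⁻¹
Ordering by g·m⁻²·a⁻¹: copper (20.3) > zinc (11.3)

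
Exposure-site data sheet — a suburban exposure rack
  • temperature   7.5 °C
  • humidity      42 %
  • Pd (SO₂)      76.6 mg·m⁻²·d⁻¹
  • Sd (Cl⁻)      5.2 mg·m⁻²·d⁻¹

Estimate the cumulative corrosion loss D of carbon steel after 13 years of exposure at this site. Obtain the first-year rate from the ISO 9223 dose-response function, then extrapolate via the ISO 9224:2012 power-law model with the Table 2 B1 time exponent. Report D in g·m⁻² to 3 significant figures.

carbon steel: temperature factor f = +0.150·(-2.5) = -0.3750
  Pd branch = 1.77·Pd^0.52·e^(0.02·RH+f) = 26.9 μm/a
  Sd branch = 0.102·Sd^0.62·e^(0.033·RH+0.04·T) = 1.53 μm/a
  sum: 26.9 + 1.53 → r_corr = 28.43 μm/a
Long-term exponent b (ISO 9224 Table 2, B1) = 0.523
  D(13) = 28.43 × 13^0.523 = 28.43 × 3.825 = 108.7 μm
  Mass loss = 108.7 μm × 7.85 g/cm³ = 853.5 g·m⁻²

D(13) = 854 g·m⁻²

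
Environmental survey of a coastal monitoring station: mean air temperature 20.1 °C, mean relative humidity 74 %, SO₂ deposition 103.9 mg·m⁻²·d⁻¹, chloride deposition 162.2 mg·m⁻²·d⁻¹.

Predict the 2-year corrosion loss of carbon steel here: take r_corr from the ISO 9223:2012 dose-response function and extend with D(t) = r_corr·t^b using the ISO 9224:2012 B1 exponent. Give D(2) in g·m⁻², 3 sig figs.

D(2) = 1.26e+03 g·m⁻²

carbon steel: T>10 °C ⇒ hinge -0.054·(20.1−10) = -0.5454
  Pd branch = 1.77·Pd^0.52·e^(0.02·RH+f) = 50.41 μm/a
  Sd branch = 0.102·Sd^0.62·e^(0.033·RH+0.04·T) = 61.45 μm/a
  sum: 50.41 + 61.45 → r_corr = 111.9 μm/a
Power-law: D(2) = r_corr · 2^0.523
  D(2) = 111.9 × 2^0.523 = 111.9 × 1.437 = 160.7 μm
  Mass loss = 160.7 μm × 7.85 g/cm³ = 1262 g·m⁻²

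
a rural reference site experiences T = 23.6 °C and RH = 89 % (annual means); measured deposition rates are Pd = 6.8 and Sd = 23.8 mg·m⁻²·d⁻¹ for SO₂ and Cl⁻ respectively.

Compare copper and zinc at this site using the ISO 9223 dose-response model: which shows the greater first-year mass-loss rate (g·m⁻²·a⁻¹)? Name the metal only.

copper: temperature factor f = -0.080·(13.6) = -1.0880
  Pd branch = 0.0053·Pd^0.26·e^(0.059·RH+f) = 0.5607 μm/a
  Cl⁻ term: 0.01025·23.8^0.27·exp(0.036·89+0.049·23.6) = 1.888
  sum: 0.5607 + 1.888 → r_corr = 2.449 μm/a
  mass loss = 2.449 μm/a × 8.96 g/cm³ = 21.94 g·m⁻²·a⁻¹
zinc: temperature factor f = -0.071·(13.6) = -0.9656
  SO₂ term: 0.0129·6.8^0.44·exp(0.046·89-0.9656) = 0.6848
  Sd branch = 0.0175·Sd^0.57·e^(0.008·RH+0.085·T) = 1.615 μm/a
  r_corr = 0.6848 + 1.615 = 2.299 μm/a
  mass loss = 2.299 μm/a × 7.14 g/cm³ = 16.42 g·m⁻²·a⁻¹
Ordering by g·m⁻²·a⁻¹: copper (21.9) > zinc (16.4)

copper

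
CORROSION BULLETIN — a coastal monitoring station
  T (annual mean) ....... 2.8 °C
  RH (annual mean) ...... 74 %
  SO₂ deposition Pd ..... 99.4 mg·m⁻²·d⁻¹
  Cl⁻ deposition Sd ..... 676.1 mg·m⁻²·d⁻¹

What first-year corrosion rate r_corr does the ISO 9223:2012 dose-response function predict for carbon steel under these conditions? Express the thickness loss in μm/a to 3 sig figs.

carbon steel: T≤10 °C ⇒ hinge +0.150·(2.8−10) = -1.0800
  sulphur-dioxide contribution → 28.86 μm/a
  chloride contribution → 74.54 μm/a
  ⇒ r_corr(carbon steel) = 103.4 μm/a

r_corr = 103 μm/a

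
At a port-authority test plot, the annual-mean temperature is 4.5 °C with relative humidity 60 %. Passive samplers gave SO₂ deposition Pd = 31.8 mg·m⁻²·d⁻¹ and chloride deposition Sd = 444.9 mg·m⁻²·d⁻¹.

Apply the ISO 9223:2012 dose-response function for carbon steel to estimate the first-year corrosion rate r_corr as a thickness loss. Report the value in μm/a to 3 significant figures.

carbon steel: temperature factor f = +0.150·(-5.5) = -0.8250
  Pd branch = 1.77·Pd^0.52·e^(0.02·RH+f) = 15.56 μm/a
  Cl⁻ term: 0.102·444.9^0.62·exp(0.033·60+0.04·4.5) = 38.78
  r_corr = 15.56 + 38.78 = 54.34 μm/a

r_corr = 54.3 μm/a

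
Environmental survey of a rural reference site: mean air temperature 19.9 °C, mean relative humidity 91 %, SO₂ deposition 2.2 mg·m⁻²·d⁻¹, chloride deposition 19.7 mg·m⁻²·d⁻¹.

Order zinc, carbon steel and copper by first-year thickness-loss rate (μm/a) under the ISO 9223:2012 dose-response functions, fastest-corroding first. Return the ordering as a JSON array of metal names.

["carbon steel", "copper", "zinc"]

zinc: temperature factor f = -0.071·(9.9) = -0.7029
  sulphur-dioxide contribution → 0.5942 μm/a
  chloride contribution → 1.076 μm/a
  ⇒ r_corr(zinc) = 1.67 μm/a
carbon steel: f(T) = -0.054·(T−10) [T>10 °C] = -0.5346
  sulphur-dioxide contribution → 9.644 μm/a
  chloride contribution → 28.91 μm/a
  ⇒ r_corr(carbon steel) = 38.55 μm/a
copper: T>10 °C ⇒ hinge -0.080·(19.9−10) = -0.7920
  sulphur-dioxide contribution → 0.6325 μm/a
  chloride contribution → 1.609 μm/a
  total first-year rate 2.241 μm/a
Ordering by μm/a: carbon steel (38.6) > copper (2.24) > zinc (1.67)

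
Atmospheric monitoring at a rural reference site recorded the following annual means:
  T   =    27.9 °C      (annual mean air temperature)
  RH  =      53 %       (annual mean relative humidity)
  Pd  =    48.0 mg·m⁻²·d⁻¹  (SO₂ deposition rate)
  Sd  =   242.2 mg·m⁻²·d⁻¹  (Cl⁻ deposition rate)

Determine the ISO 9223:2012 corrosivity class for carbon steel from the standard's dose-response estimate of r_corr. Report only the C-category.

carbon steel: temperature factor f = -0.054·(17.9) = -0.9666
  sulphur-dioxide contribution → 14.55 μm/a
  chloride contribution → 53.83 μm/a
  ⇒ r_corr(carbon steel) = 68.38 μm/a
Category bounds: 50…80 μm/a bracket r_corr ⇒ C4

C4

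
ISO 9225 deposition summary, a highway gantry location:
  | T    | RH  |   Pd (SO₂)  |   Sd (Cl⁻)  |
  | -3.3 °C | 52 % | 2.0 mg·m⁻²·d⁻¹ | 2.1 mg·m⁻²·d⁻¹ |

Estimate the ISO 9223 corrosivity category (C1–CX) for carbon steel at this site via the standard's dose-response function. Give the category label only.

carbon steel: T≤10 °C ⇒ hinge +0.150·(-3.3−10) = -1.9950
  Pd branch = 1.77·Pd^0.52·e^(0.02·RH+f) = 0.9767 μm/a
  Sd branch = 0.102·Sd^0.62·e^(0.033·RH+0.04·T) = 0.7876 μm/a
  sum: 0.9767 + 0.7876 → r_corr = 1.764 μm/a
1.76 μm/a falls in (1.3, 25] for carbon steel → category C2

C2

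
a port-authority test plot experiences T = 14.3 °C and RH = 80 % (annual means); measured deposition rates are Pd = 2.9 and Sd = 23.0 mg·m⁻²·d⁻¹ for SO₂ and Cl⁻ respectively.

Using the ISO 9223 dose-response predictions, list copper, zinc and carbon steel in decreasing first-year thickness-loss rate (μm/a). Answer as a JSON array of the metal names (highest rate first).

copper: temperature factor f = -0.080·(4.3) = -0.3440
  sulphur-dioxide contribution → 0.5559 μm/a
  chloride contribution → 0.858 μm/a
  total first-year rate 1.414 μm/a
zinc: f(T) = -0.071·(T−10) [T>10 °C] = -0.3053
  sulphur-dioxide contribution → 0.6021 μm/a
  chloride contribution → 0.6684 μm/a
  total first-year rate 1.271 μm/a
carbon steel: T>10 °C ⇒ hinge -0.054·(14.3−10) = -0.2322
  sulphur-dioxide contribution → 12.09 μm/a
  chloride contribution → 17.69 μm/a
  total first-year rate 29.78 μm/a
Ordering by μm/a: carbon steel (29.8) > copper (1.41) > zinc (1.27)

["carbon steel", "copper", "zinc"]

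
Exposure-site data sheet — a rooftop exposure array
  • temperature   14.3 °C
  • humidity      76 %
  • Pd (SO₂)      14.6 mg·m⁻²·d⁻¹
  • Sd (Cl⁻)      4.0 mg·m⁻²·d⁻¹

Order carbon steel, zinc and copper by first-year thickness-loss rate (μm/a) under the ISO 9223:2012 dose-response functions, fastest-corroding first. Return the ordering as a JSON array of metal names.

carbon steel: temperature factor f = -0.054·(4.3) = -0.2322
  SO₂ term: 1.77·14.6^0.52·exp(0.02·76-0.2322) = 25.87
  Sd branch = 0.102·Sd^0.62·e^(0.033·RH+0.04·T) = 5.242 μm/a
  r_corr = 25.87 + 5.242 = 31.11 μm/a
zinc: T>10 °C ⇒ hinge -0.071·(14.3−10) = -0.3053
  Pd branch = 0.0129·Pd^0.44·e^(0.046·RH+f) = 1.02 μm/a
  Sd branch = 0.0175·Sd^0.57·e^(0.008·RH+0.085·T) = 0.2389 μm/a
  sum: 1.02 + 0.2389 → r_corr = 1.259 μm/a
copper: T>10 °C ⇒ hinge -0.080·(14.3−10) = -0.3440
  Pd branch = 0.0053·Pd^0.26·e^(0.059·RH+f) = 0.6683 μm/a
  Cl⁻ term: 0.01025·4.0^0.27·exp(0.036·76+0.049·14.3) = 0.4633
  r_corr = 0.6683 + 0.4633 = 1.132 μm/a
Ordering by μm/a: carbon steel (31.1) > zinc (1.26) > copper (1.13)

["carbon steel", "zinc", "copper"]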